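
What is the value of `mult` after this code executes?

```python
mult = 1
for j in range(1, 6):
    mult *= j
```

Let's trace through this code step by step.

Initialize: mult = 1
Entering loop: for j in range(1, 6):

After execution: mult = 120
120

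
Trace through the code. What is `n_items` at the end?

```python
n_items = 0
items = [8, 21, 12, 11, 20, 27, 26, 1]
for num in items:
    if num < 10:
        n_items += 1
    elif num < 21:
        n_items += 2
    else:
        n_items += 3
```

Let's trace through this code step by step.

Initialize: n_items = 0
Initialize: items = [8, 21, 12, 11, 20, 27, 26, 1]
Entering loop: for num in items:

After execution: n_items = 17
17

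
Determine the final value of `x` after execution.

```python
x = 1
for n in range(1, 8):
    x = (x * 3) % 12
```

Let's trace through this code step by step.

Initialize: x = 1
Entering loop: for n in range(1, 8):

After execution: x = 3
3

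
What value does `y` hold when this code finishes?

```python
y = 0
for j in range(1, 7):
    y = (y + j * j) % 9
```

Let's trace through this code step by step.

Initialize: y = 0
Entering loop: for j in range(1, 7):

After execution: y = 1
1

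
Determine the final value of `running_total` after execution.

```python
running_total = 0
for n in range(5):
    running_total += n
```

Let's trace through this code step by step.

Initialize: running_total = 0
Entering loop: for n in range(5):

After execution: running_total = 10
10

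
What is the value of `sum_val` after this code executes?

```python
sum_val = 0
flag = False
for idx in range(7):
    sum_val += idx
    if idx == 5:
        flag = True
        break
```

Let's trace through this code step by step.

Initialize: sum_val = 0
Initialize: flag = False
Entering loop: for idx in range(7):

After execution: sum_val = 15
15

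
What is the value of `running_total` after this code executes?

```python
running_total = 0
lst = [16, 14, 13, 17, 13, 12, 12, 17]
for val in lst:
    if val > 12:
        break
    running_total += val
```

Let's trace through this code step by step.

Initialize: running_total = 0
Initialize: lst = [16, 14, 13, 17, 13, 12, 12, 17]
Entering loop: for val in lst:

After execution: running_total = 0
0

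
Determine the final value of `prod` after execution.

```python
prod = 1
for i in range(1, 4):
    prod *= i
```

Let's trace through this code step by step.

Initialize: prod = 1
Entering loop: for i in range(1, 4):

After execution: prod = 6
6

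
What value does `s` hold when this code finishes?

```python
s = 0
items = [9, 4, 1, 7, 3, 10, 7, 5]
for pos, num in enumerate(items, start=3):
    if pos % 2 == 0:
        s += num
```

Let's trace through this code step by step.

Initialize: s = 0
Initialize: items = [9, 4, 1, 7, 3, 10, 7, 5]
Entering loop: for pos, num in enumerate(items, start=3):

After execution: s = 26
26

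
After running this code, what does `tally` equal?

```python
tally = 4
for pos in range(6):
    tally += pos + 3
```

Let's trace through this code step by step.

Initialize: tally = 4
Entering loop: for pos in range(6):

After execution: tally = 37
37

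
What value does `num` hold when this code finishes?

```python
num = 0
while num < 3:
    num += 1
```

Let's trace through this code step by step.

Initialize: num = 0
Entering loop: while num < 3:

After execution: num = 3
3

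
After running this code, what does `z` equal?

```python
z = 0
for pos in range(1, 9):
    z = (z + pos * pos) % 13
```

Let's trace through this code step by step.

Initialize: z = 0
Entering loop: for pos in range(1, 9):

After execution: z = 9
9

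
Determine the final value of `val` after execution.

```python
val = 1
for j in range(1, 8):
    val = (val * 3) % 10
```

Let's trace through this code step by step.

Initialize: val = 1
Entering loop: for j in range(1, 8):

After execution: val = 7
7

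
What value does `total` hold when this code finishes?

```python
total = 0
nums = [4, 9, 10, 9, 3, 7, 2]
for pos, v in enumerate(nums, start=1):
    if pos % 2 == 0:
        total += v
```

Let's trace through this code step by step.

Initialize: total = 0
Initialize: nums = [4, 9, 10, 9, 3, 7, 2]
Entering loop: for pos, v in enumerate(nums, start=1):

After execution: total = 25
25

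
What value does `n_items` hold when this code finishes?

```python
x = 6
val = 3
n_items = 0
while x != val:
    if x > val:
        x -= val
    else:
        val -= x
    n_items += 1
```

Let's trace through this code step by step.

Initialize: x = 6
Initialize: val = 3
Initialize: n_items = 0
Entering loop: while x != val:

After execution: n_items = 1
1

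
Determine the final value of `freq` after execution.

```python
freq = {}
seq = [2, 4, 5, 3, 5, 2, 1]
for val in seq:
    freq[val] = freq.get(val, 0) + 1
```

Let's trace through this code step by step.

Initialize: freq = {}
Initialize: seq = [2, 4, 5, 3, 5, 2, 1]
Entering loop: for val in seq:

After execution: freq = {2: 2, 4: 1, 5: 2, 3: 1, 1: 1}
{2: 2, 4: 1, 5: 2, 3: 1, 1: 1}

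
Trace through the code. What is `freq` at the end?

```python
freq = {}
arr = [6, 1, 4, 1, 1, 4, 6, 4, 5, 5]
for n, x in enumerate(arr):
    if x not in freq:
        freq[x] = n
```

Let's trace through this code step by step.

Initialize: freq = {}
Initialize: arr = [6, 1, 4, 1, 1, 4, 6, 4, 5, 5]
Entering loop: for n, x in enumerate(arr):

After execution: freq = {6: 0, 1: 1, 4: 2, 5: 8}
{6: 0, 1: 1, 4: 2, 5: 8}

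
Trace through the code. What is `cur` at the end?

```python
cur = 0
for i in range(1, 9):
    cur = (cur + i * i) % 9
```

Let's trace through this code step by step.

Initialize: cur = 0
Entering loop: for i in range(1, 9):

After execution: cur = 6
6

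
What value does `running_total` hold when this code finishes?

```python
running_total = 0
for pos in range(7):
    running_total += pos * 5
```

Let's trace through this code step by step.

Initialize: running_total = 0
Entering loop: for pos in range(7):

After execution: running_total = 105
105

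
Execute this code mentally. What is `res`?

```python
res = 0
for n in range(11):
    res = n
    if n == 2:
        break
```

Let's trace through this code step by step.

Initialize: res = 0
Entering loop: for n in range(11):

After execution: res = 2
2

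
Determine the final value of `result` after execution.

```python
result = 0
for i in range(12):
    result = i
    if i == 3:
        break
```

Let's trace through this code step by step.

Initialize: result = 0
Entering loop: for i in range(12):

After execution: result = 3
3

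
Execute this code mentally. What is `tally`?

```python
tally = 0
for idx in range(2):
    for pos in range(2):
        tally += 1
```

Let's trace through this code step by step.

Initialize: tally = 0
Entering loop: for idx in range(2):

After execution: tally = 4
4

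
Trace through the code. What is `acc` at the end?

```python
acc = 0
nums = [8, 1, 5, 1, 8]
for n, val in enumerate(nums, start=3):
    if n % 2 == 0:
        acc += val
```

Let's trace through this code step by step.

Initialize: acc = 0
Initialize: nums = [8, 1, 5, 1, 8]
Entering loop: for n, val in enumerate(nums, start=3):

After execution: acc = 2
2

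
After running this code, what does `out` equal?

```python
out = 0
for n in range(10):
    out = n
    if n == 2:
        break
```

Let's trace through this code step by step.

Initialize: out = 0
Entering loop: for n in range(10):

After execution: out = 2
2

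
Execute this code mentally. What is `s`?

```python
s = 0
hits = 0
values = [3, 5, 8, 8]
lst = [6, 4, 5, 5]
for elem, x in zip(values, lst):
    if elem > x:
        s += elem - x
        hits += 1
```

Let's trace through this code step by step.

Initialize: s = 0
Initialize: hits = 0
Initialize: values = [3, 5, 8, 8]
Initialize: lst = [6, 4, 5, 5]
Entering loop: for elem, x in zip(values, lst):

After execution: s = 7
7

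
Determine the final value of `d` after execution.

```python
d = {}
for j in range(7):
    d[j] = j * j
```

Let's trace through this code step by step.

Initialize: d = {}
Entering loop: for j in range(7):

After execution: d = {0: 0, 1: 1, 2: 4, 3: 9, 4: 16, 5: 25, 6: 36}
{0: 0, 1: 1, 2: 4, 3: 9, 4: 16, 5: 25, 6: 36}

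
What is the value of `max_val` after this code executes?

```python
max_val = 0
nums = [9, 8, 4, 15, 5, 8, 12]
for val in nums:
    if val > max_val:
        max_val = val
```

Let's trace through this code step by step.

Initialize: max_val = 0
Initialize: nums = [9, 8, 4, 15, 5, 8, 12]
Entering loop: for val in nums:

After execution: max_val = 15
15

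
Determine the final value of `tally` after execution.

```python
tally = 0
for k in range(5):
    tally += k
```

Let's trace through this code step by step.

Initialize: tally = 0
Entering loop: for k in range(5):

After execution: tally = 10
10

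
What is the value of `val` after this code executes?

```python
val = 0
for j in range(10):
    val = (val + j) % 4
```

Let's trace through this code step by step.

Initialize: val = 0
Entering loop: for j in range(10):

After execution: val = 1
1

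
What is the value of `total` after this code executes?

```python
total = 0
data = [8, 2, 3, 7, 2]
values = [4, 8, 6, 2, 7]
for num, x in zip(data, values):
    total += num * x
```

Let's trace through this code step by step.

Initialize: total = 0
Initialize: data = [8, 2, 3, 7, 2]
Initialize: values = [4, 8, 6, 2, 7]
Entering loop: for num, x in zip(data, values):

After execution: total = 94
94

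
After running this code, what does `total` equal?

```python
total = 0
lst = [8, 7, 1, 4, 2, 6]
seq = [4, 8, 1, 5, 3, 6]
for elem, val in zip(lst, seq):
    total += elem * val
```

Let's trace through this code step by step.

Initialize: total = 0
Initialize: lst = [8, 7, 1, 4, 2, 6]
Initialize: seq = [4, 8, 1, 5, 3, 6]
Entering loop: for elem, val in zip(lst, seq):

After execution: total = 151
151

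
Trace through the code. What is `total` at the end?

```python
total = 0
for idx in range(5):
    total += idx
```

Let's trace through this code step by step.

Initialize: total = 0
Entering loop: for idx in range(5):

After execution: total = 10
10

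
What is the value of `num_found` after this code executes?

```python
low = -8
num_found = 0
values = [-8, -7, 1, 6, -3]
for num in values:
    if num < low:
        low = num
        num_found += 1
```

Let's trace through this code step by step.

Initialize: low = -8
Initialize: num_found = 0
Initialize: values = [-8, -7, 1, 6, -3]
Entering loop: for num in values:

After execution: num_found = 0
0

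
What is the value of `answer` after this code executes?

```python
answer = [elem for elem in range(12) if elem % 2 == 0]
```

Let's trace through this code step by step.

Initialize: answer = [elem for elem in range(12) if elem % 2 == 0]

After execution: answer = [0, 2, 4, 6, 8, 10]
[0, 2, 4, 6, 8, 10]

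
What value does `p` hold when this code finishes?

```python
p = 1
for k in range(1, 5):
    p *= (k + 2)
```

Let's trace through this code step by step.

Initialize: p = 1
Entering loop: for k in range(1, 5):

After execution: p = 360
360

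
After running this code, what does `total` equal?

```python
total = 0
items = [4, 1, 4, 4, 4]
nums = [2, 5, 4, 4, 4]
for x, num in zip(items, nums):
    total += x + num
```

Let's trace through this code step by step.

Initialize: total = 0
Initialize: items = [4, 1, 4, 4, 4]
Initialize: nums = [2, 5, 4, 4, 4]
Entering loop: for x, num in zip(items, nums):

After execution: total = 36
36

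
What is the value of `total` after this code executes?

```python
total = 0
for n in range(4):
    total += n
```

Let's trace through this code step by step.

Initialize: total = 0
Entering loop: for n in range(4):

After execution: total = 6
6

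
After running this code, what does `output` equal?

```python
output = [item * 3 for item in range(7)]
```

Let's trace through this code step by step.

Initialize: output = [item * 3 for item in range(7)]

After execution: output = [0, 3, 6, 9, 12, 15, 18]
[0, 3, 6, 9, 12, 15, 18]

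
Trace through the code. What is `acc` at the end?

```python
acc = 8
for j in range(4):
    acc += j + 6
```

Let's trace through this code step by step.

Initialize: acc = 8
Entering loop: for j in range(4):

After execution: acc = 38
38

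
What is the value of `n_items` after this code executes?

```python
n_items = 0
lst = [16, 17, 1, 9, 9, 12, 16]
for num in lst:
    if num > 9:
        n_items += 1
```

Let's trace through this code step by step.

Initialize: n_items = 0
Initialize: lst = [16, 17, 1, 9, 9, 12, 16]
Entering loop: for num in lst:

After execution: n_items = 4
4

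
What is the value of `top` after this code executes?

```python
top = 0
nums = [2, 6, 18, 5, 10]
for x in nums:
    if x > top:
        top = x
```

Let's trace through this code step by step.

Initialize: top = 0
Initialize: nums = [2, 6, 18, 5, 10]
Entering loop: for x in nums:

After execution: top = 18
18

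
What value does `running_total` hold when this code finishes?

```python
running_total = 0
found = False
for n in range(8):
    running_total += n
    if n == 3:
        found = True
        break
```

Let's trace through this code step by step.

Initialize: running_total = 0
Initialize: found = False
Entering loop: for n in range(8):

After execution: running_total = 6
6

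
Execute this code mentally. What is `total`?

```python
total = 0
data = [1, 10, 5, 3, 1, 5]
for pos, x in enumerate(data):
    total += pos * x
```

Let's trace through this code step by step.

Initialize: total = 0
Initialize: data = [1, 10, 5, 3, 1, 5]
Entering loop: for pos, x in enumerate(data):

After execution: total = 58
58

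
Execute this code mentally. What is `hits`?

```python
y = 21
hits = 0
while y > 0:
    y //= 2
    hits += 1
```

Let's trace through this code step by step.

Initialize: y = 21
Initialize: hits = 0
Entering loop: while y > 0:

After execution: hits = 5
5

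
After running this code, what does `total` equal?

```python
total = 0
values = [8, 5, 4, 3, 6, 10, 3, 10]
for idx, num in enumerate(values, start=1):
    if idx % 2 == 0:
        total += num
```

Let's trace through this code step by step.

Initialize: total = 0
Initialize: values = [8, 5, 4, 3, 6, 10, 3, 10]
Entering loop: for idx, num in enumerate(values, start=1):

After execution: total = 28
28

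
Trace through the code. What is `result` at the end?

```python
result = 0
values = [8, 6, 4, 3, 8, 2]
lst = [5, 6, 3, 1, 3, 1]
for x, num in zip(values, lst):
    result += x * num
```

Let's trace through this code step by step.

Initialize: result = 0
Initialize: values = [8, 6, 4, 3, 8, 2]
Initialize: lst = [5, 6, 3, 1, 3, 1]
Entering loop: for x, num in zip(values, lst):

After execution: result = 117
117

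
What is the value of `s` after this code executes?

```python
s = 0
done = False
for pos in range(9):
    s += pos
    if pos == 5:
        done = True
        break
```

Let's trace through this code step by step.

Initialize: s = 0
Initialize: done = False
Entering loop: for pos in range(9):

After execution: s = 15
15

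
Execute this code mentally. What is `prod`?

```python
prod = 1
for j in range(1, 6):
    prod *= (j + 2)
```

Let's trace through this code step by step.

Initialize: prod = 1
Entering loop: for j in range(1, 6):

After execution: prod = 2520
2520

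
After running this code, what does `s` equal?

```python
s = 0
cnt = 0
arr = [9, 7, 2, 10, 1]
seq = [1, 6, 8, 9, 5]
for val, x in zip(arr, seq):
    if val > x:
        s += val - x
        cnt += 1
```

Let's trace through this code step by step.

Initialize: s = 0
Initialize: cnt = 0
Initialize: arr = [9, 7, 2, 10, 1]
Initialize: seq = [1, 6, 8, 9, 5]
Entering loop: for val, x in zip(arr, seq):

After execution: s = 10
10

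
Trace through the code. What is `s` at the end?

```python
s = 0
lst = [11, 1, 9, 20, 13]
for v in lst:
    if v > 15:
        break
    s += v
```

Let's trace through this code step by step.

Initialize: s = 0
Initialize: lst = [11, 1, 9, 20, 13]
Entering loop: for v in lst:

After execution: s = 21
21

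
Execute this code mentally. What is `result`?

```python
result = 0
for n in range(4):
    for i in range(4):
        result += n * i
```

Let's trace through this code step by step.

Initialize: result = 0
Entering loop: for n in range(4):

After execution: result = 36
36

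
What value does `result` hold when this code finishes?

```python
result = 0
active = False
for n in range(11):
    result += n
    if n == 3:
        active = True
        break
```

Let's trace through this code step by step.

Initialize: result = 0
Initialize: active = False
Entering loop: for n in range(11):

After execution: result = 6
6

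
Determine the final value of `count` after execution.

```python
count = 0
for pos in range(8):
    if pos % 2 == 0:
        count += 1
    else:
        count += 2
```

Let's trace through this code step by step.

Initialize: count = 0
Entering loop: for pos in range(8):

After execution: count = 12
12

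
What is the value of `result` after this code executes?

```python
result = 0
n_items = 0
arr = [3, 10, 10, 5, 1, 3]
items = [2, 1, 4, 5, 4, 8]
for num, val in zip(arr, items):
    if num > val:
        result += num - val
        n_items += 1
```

Let's trace through this code step by step.

Initialize: result = 0
Initialize: n_items = 0
Initialize: arr = [3, 10, 10, 5, 1, 3]
Initialize: items = [2, 1, 4, 5, 4, 8]
Entering loop: for num, val in zip(arr, items):

After execution: result = 16
16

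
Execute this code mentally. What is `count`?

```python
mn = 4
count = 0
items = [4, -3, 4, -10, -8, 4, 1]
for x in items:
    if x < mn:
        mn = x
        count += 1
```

Let's trace through this code step by step.

Initialize: mn = 4
Initialize: count = 0
Initialize: items = [4, -3, 4, -10, -8, 4, 1]
Entering loop: for x in items:

After execution: count = 2
2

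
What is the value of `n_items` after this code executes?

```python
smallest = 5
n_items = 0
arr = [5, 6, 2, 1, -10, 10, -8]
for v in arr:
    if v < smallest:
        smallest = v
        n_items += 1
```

Let's trace through this code step by step.

Initialize: smallest = 5
Initialize: n_items = 0
Initialize: arr = [5, 6, 2, 1, -10, 10, -8]
Entering loop: for v in arr:

After execution: n_items = 3
3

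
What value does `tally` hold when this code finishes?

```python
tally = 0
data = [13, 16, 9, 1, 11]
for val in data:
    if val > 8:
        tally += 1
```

Let's trace through this code step by step.

Initialize: tally = 0
Initialize: data = [13, 16, 9, 1, 11]
Entering loop: for val in data:

After execution: tally = 4
4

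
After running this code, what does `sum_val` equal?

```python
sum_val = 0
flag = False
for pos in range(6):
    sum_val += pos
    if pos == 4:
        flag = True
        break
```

Let's trace through this code step by step.

Initialize: sum_val = 0
Initialize: flag = False
Entering loop: for pos in range(6):

After execution: sum_val = 10
10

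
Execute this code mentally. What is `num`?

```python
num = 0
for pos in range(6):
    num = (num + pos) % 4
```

Let's trace through this code step by step.

Initialize: num = 0
Entering loop: for pos in range(6):

After execution: num = 3
3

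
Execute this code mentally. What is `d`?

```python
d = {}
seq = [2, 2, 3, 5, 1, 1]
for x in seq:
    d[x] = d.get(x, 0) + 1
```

Let's trace through this code step by step.

Initialize: d = {}
Initialize: seq = [2, 2, 3, 5, 1, 1]
Entering loop: for x in seq:

After execution: d = {2: 2, 3: 1, 5: 1, 1: 2}
{2: 2, 3: 1, 5: 1, 1: 2}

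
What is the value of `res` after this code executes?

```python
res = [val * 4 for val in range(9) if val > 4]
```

Let's trace through this code step by step.

Initialize: res = [val * 4 for val in range(9) if val > 4]

After execution: res = [20, 24, 28, 32]
[20, 24, 28, 32]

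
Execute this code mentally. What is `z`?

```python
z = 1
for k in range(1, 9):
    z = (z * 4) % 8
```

Let's trace through this code step by step.

Initialize: z = 1
Entering loop: for k in range(1, 9):

After execution: z = 0
0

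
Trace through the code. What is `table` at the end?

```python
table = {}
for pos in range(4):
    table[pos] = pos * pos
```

Let's trace through this code step by step.

Initialize: table = {}
Entering loop: for pos in range(4):

After execution: table = {0: 0, 1: 1, 2: 4, 3: 9}
{0: 0, 1: 1, 2: 4, 3: 9}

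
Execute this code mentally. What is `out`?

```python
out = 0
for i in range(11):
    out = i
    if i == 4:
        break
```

Let's trace through this code step by step.

Initialize: out = 0
Entering loop: for i in range(11):

After execution: out = 4
4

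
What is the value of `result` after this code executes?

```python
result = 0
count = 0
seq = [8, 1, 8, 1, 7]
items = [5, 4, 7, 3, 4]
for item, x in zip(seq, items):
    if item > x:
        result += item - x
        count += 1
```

Let's trace through this code step by step.

Initialize: result = 0
Initialize: count = 0
Initialize: seq = [8, 1, 8, 1, 7]
Initialize: items = [5, 4, 7, 3, 4]
Entering loop: for item, x in zip(seq, items):

After execution: result = 7
7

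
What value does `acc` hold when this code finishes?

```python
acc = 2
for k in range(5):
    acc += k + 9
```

Let's trace through this code step by step.

Initialize: acc = 2
Entering loop: for k in range(5):

After execution: acc = 57
57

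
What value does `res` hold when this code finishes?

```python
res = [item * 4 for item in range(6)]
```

Let's trace through this code step by step.

Initialize: res = [item * 4 for item in range(6)]

After execution: res = [0, 4, 8, 12, 16, 20]
[0, 4, 8, 12, 16, 20]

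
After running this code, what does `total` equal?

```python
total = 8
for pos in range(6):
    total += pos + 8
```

Let's trace through this code step by step.

Initialize: total = 8
Entering loop: for pos in range(6):

After execution: total = 71
71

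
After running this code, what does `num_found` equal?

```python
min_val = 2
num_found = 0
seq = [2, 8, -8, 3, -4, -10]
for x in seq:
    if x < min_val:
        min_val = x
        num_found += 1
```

Let's trace through this code step by step.

Initialize: min_val = 2
Initialize: num_found = 0
Initialize: seq = [2, 8, -8, 3, -4, -10]
Entering loop: for x in seq:

After execution: num_found = 2
2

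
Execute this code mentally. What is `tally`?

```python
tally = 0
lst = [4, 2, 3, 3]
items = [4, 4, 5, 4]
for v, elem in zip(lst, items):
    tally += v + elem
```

Let's trace through this code step by step.

Initialize: tally = 0
Initialize: lst = [4, 2, 3, 3]
Initialize: items = [4, 4, 5, 4]
Entering loop: for v, elem in zip(lst, items):

After execution: tally = 29
29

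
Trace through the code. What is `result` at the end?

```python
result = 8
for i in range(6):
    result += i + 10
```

Let's trace through this code step by step.

Initialize: result = 8
Entering loop: for i in range(6):

After execution: result = 83
83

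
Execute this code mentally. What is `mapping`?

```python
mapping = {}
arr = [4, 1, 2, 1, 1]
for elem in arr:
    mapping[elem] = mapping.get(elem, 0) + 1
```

Let's trace through this code step by step.

Initialize: mapping = {}
Initialize: arr = [4, 1, 2, 1, 1]
Entering loop: for elem in arr:

After execution: mapping = {4: 1, 1: 3, 2: 1}
{4: 1, 1: 3, 2: 1}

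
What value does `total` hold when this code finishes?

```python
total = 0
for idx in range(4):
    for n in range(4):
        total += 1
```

Let's trace through this code step by step.

Initialize: total = 0
Entering loop: for idx in range(4):

After execution: total = 16
16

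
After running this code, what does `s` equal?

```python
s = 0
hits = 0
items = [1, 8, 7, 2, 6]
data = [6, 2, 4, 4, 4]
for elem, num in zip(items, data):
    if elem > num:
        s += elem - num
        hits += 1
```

Let's trace through this code step by step.

Initialize: s = 0
Initialize: hits = 0
Initialize: items = [1, 8, 7, 2, 6]
Initialize: data = [6, 2, 4, 4, 4]
Entering loop: for elem, num in zip(items, data):

After execution: s = 11
11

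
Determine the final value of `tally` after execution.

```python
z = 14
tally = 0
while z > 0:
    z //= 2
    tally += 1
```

Let's trace through this code step by step.

Initialize: z = 14
Initialize: tally = 0
Entering loop: while z > 0:

After execution: tally = 4
4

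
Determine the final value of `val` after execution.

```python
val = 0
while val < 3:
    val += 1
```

Let's trace through this code step by step.

Initialize: val = 0
Entering loop: while val < 3:

After execution: val = 3
3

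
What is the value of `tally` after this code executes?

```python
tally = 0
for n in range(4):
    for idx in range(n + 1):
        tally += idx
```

Let's trace through this code step by step.

Initialize: tally = 0
Entering loop: for n in range(4):

After execution: tally = 10
10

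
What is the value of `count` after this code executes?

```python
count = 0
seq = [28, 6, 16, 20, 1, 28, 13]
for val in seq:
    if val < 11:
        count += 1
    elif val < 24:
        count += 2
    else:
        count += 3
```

Let's trace through this code step by step.

Initialize: count = 0
Initialize: seq = [28, 6, 16, 20, 1, 28, 13]
Entering loop: for val in seq:

After execution: count = 14
14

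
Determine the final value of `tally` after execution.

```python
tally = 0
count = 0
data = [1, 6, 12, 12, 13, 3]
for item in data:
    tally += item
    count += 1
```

Let's trace through this code step by step.

Initialize: tally = 0
Initialize: count = 0
Initialize: data = [1, 6, 12, 12, 13, 3]
Entering loop: for item in data:

After execution: tally = 47
47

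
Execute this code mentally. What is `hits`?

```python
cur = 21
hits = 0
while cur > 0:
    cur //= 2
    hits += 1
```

Let's trace through this code step by step.

Initialize: cur = 21
Initialize: hits = 0
Entering loop: while cur > 0:

After execution: hits = 5
5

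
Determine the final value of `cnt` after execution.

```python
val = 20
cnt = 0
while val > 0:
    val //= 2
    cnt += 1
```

Let's trace through this code step by step.

Initialize: val = 20
Initialize: cnt = 0
Entering loop: while val > 0:

After execution: cnt = 5
5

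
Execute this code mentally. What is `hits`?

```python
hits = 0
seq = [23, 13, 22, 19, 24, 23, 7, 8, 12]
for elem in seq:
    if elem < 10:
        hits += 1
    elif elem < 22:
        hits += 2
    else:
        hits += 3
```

Let's trace through this code step by step.

Initialize: hits = 0
Initialize: seq = [23, 13, 22, 19, 24, 23, 7, 8, 12]
Entering loop: for elem in seq:

After execution: hits = 20
20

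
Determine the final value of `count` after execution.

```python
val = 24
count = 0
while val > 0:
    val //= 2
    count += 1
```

Let's trace through this code step by step.

Initialize: val = 24
Initialize: count = 0
Entering loop: while val > 0:

After execution: count = 5
5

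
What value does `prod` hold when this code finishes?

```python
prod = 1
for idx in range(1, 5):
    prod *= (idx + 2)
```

Let's trace through this code step by step.

Initialize: prod = 1
Entering loop: for idx in range(1, 5):

After execution: prod = 360
360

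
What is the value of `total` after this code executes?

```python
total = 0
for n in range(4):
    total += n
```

Let's trace through this code step by step.

Initialize: total = 0
Entering loop: for n in range(4):

After execution: total = 6
6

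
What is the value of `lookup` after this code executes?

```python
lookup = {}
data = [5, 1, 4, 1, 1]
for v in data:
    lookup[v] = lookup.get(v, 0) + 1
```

Let's trace through this code step by step.

Initialize: lookup = {}
Initialize: data = [5, 1, 4, 1, 1]
Entering loop: for v in data:

After execution: lookup = {5: 1, 1: 3, 4: 1}
{5: 1, 1: 3, 4: 1}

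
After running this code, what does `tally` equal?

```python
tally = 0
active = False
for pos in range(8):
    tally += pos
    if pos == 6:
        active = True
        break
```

Let's trace through this code step by step.

Initialize: tally = 0
Initialize: active = False
Entering loop: for pos in range(8):

After execution: tally = 21
21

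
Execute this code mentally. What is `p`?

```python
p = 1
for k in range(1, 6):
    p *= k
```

Let's trace through this code step by step.

Initialize: p = 1
Entering loop: for k in range(1, 6):

After execution: p = 120
120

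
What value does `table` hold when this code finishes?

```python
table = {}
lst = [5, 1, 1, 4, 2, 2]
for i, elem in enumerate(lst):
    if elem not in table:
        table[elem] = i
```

Let's trace through this code step by step.

Initialize: table = {}
Initialize: lst = [5, 1, 1, 4, 2, 2]
Entering loop: for i, elem in enumerate(lst):

After execution: table = {5: 0, 1: 1, 4: 3, 2: 4}
{5: 0, 1: 1, 4: 3, 2: 4}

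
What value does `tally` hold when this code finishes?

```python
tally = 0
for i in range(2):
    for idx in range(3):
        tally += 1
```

Let's trace through this code step by step.

Initialize: tally = 0
Entering loop: for i in range(2):

After execution: tally = 6
6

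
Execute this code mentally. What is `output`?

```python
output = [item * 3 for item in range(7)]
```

Let's trace through this code step by step.

Initialize: output = [item * 3 for item in range(7)]

After execution: output = [0, 3, 6, 9, 12, 15, 18]
[0, 3, 6, 9, 12, 15, 18]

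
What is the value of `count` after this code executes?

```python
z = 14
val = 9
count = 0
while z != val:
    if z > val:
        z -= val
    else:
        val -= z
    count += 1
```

Let's trace through this code step by step.

Initialize: z = 14
Initialize: val = 9
Initialize: count = 0
Entering loop: while z != val:

After execution: count = 6
6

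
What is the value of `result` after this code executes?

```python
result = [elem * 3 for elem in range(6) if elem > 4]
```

Let's trace through this code step by step.

Initialize: result = [elem * 3 for elem in range(6) if elem > 4]

After execution: result = [15]
[15]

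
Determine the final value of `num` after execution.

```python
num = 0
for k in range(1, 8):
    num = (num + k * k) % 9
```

Let's trace through this code step by step.

Initialize: num = 0
Entering loop: for k in range(1, 8):

After execution: num = 5
5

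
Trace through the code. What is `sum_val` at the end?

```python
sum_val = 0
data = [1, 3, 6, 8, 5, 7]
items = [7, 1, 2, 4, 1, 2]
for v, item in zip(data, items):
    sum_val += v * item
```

Let's trace through this code step by step.

Initialize: sum_val = 0
Initialize: data = [1, 3, 6, 8, 5, 7]
Initialize: items = [7, 1, 2, 4, 1, 2]
Entering loop: for v, item in zip(data, items):

After execution: sum_val = 73
73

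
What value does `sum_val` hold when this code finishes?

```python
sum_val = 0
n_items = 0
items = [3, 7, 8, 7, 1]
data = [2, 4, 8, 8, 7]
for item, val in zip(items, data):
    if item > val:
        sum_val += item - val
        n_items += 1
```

Let's trace through this code step by step.

Initialize: sum_val = 0
Initialize: n_items = 0
Initialize: items = [3, 7, 8, 7, 1]
Initialize: data = [2, 4, 8, 8, 7]
Entering loop: for item, val in zip(items, data):

After execution: sum_val = 4
4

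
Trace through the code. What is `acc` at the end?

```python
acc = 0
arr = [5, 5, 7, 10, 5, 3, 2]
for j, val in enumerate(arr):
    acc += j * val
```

Let's trace through this code step by step.

Initialize: acc = 0
Initialize: arr = [5, 5, 7, 10, 5, 3, 2]
Entering loop: for j, val in enumerate(arr):

After execution: acc = 96
96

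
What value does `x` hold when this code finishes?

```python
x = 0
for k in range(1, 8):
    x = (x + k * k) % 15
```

Let's trace through this code step by step.

Initialize: x = 0
Entering loop: for k in range(1, 8):

After execution: x = 5
5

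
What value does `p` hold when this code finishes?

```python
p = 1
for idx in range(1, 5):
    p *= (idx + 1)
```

Let's trace through this code step by step.

Initialize: p = 1
Entering loop: for idx in range(1, 5):

After execution: p = 120
120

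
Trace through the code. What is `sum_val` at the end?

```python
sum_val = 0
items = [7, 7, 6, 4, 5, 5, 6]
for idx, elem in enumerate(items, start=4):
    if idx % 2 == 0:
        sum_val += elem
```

Let's trace through this code step by step.

Initialize: sum_val = 0
Initialize: items = [7, 7, 6, 4, 5, 5, 6]
Entering loop: for idx, elem in enumerate(items, start=4):

After execution: sum_val = 24
24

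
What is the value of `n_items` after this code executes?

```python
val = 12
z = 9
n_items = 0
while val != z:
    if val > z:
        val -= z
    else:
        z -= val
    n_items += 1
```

Let's trace through this code step by step.

Initialize: val = 12
Initialize: z = 9
Initialize: n_items = 0
Entering loop: while val != z:

After execution: n_items = 3
3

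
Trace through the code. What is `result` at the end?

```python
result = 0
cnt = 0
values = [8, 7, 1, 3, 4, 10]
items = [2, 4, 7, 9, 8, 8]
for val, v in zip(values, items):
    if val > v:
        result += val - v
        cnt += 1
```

Let's trace through this code step by step.

Initialize: result = 0
Initialize: cnt = 0
Initialize: values = [8, 7, 1, 3, 4, 10]
Initialize: items = [2, 4, 7, 9, 8, 8]
Entering loop: for val, v in zip(values, items):

After execution: result = 11
11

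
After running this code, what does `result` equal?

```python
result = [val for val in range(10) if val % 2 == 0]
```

Let's trace through this code step by step.

Initialize: result = [val for val in range(10) if val % 2 == 0]

After execution: result = [0, 2, 4, 6, 8]
[0, 2, 4, 6, 8]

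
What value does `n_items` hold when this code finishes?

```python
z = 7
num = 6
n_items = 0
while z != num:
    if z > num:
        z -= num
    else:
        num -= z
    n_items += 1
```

Let's trace through this code step by step.

Initialize: z = 7
Initialize: num = 6
Initialize: n_items = 0
Entering loop: while z != num:

After execution: n_items = 6
6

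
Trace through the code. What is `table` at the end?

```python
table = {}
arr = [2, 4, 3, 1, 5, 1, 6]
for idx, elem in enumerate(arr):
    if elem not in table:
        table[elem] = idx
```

Let's trace through this code step by step.

Initialize: table = {}
Initialize: arr = [2, 4, 3, 1, 5, 1, 6]
Entering loop: for idx, elem in enumerate(arr):

After execution: table = {2: 0, 4: 1, 3: 2, 1: 3, 5: 4, 6: 6}
{2: 0, 4: 1, 3: 2, 1: 3, 5: 4, 6: 6}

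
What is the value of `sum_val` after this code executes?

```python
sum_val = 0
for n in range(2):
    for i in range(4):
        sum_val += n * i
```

Let's trace through this code step by step.

Initialize: sum_val = 0
Entering loop: for n in range(2):

After execution: sum_val = 6
6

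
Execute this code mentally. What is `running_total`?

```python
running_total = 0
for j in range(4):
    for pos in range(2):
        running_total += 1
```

Let's trace through this code step by step.

Initialize: running_total = 0
Entering loop: for j in range(4):

After execution: running_total = 8
8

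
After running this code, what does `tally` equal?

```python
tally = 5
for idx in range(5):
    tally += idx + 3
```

Let's trace through this code step by step.

Initialize: tally = 5
Entering loop: for idx in range(5):

After execution: tally = 30
30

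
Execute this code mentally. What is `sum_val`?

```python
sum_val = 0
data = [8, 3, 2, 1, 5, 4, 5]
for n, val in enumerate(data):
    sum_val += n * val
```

Let's trace through this code step by step.

Initialize: sum_val = 0
Initialize: data = [8, 3, 2, 1, 5, 4, 5]
Entering loop: for n, val in enumerate(data):

After execution: sum_val = 80
80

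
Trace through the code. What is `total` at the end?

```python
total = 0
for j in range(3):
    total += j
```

Let's trace through this code step by step.

Initialize: total = 0
Entering loop: for j in range(3):

After execution: total = 3
3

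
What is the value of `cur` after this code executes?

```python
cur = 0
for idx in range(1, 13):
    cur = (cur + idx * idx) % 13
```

Let's trace through this code step by step.

Initialize: cur = 0
Entering loop: for idx in range(1, 13):

After execution: cur = 0
0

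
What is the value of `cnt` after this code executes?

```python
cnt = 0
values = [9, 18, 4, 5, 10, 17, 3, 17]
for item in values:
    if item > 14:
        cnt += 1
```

Let's trace through this code step by step.

Initialize: cnt = 0
Initialize: values = [9, 18, 4, 5, 10, 17, 3, 17]
Entering loop: for item in values:

After execution: cnt = 3
3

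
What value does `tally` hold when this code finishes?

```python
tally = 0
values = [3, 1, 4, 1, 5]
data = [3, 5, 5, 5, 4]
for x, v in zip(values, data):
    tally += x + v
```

Let's trace through this code step by step.

Initialize: tally = 0
Initialize: values = [3, 1, 4, 1, 5]
Initialize: data = [3, 5, 5, 5, 4]
Entering loop: for x, v in zip(values, data):

After execution: tally = 36
36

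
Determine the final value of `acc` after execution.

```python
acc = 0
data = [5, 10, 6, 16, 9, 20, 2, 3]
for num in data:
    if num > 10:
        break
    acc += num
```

Let's trace through this code step by step.

Initialize: acc = 0
Initialize: data = [5, 10, 6, 16, 9, 20, 2, 3]
Entering loop: for num in data:

After execution: acc = 21
21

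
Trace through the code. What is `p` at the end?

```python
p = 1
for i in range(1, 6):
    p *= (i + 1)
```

Let's trace through this code step by step.

Initialize: p = 1
Entering loop: for i in range(1, 6):

After execution: p = 720
720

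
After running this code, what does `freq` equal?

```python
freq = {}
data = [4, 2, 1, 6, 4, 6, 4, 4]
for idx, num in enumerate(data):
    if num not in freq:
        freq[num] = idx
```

Let's trace through this code step by step.

Initialize: freq = {}
Initialize: data = [4, 2, 1, 6, 4, 6, 4, 4]
Entering loop: for idx, num in enumerate(data):

After execution: freq = {4: 0, 2: 1, 1: 2, 6: 3}
{4: 0, 2: 1, 1: 2, 6: 3}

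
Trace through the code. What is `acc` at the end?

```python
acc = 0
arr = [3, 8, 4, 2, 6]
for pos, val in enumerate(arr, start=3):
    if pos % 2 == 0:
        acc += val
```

Let's trace through this code step by step.

Initialize: acc = 0
Initialize: arr = [3, 8, 4, 2, 6]
Entering loop: for pos, val in enumerate(arr, start=3):

After execution: acc = 10
10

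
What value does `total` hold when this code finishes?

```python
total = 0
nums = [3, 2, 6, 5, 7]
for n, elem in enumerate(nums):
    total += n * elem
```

Let's trace through this code step by step.

Initialize: total = 0
Initialize: nums = [3, 2, 6, 5, 7]
Entering loop: for n, elem in enumerate(nums):

After execution: total = 57
57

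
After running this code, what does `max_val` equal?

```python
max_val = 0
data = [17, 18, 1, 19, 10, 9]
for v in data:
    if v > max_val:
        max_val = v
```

Let's trace through this code step by step.

Initialize: max_val = 0
Initialize: data = [17, 18, 1, 19, 10, 9]
Entering loop: for v in data:

After execution: max_val = 19
19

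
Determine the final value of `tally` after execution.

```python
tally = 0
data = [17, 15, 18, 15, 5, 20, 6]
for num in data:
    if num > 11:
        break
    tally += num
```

Let's trace through this code step by step.

Initialize: tally = 0
Initialize: data = [17, 15, 18, 15, 5, 20, 6]
Entering loop: for num in data:

After execution: tally = 0
0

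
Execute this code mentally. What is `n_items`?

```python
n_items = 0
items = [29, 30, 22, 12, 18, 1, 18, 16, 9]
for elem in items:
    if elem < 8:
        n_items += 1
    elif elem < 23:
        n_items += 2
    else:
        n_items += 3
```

Let's trace through this code step by step.

Initialize: n_items = 0
Initialize: items = [29, 30, 22, 12, 18, 1, 18, 16, 9]
Entering loop: for elem in items:

After execution: n_items = 19
19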